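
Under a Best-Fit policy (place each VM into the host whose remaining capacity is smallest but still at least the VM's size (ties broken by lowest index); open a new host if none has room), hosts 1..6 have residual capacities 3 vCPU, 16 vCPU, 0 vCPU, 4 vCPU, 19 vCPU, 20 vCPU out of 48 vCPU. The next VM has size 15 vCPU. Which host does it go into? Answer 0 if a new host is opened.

2

Hosts with room: host 2 (16 vCPU), host 5 (19 vCPU), host 6 (20 vCPU).
Tightest fit is host 2 with 16 vCPU free.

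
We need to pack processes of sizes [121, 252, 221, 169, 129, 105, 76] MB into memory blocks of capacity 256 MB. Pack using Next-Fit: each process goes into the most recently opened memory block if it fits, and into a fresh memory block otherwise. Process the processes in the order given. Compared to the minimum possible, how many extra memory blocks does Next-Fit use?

1

Next-Fit: [121] [252] [221] [169] [129,105] [76] → 6 memory blocks.
Total size 1073 MB; any packing needs at least ⌈1073/256⌉ = 5 memory blocks.
An optimal packing achieves that bound: [252] [221] [169,76] [129,121] [105] → 5 memory blocks.
Excess: 6 − 5 = 1.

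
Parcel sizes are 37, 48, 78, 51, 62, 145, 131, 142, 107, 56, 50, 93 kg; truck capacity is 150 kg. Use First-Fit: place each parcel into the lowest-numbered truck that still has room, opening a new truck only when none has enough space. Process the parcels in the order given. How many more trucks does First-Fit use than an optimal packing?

First-Fit: [37,48,51] [78,62] [145] [131] [142] [107] [56,50] [93] → 8 trucks.
Total size 1000 kg; any packing needs at least ⌈1000/150⌉ = 7 trucks.
An optimal packing achieves that bound: [145] [142] [131] [107,37] [93,56] [78,62] [51,50,48] → 7 trucks.
Excess: 8 − 7 = 1.

1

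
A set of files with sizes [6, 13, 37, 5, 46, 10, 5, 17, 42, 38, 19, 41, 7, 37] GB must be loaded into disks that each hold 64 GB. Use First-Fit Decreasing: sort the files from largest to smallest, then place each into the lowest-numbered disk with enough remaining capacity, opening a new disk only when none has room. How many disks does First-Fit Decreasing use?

Sorted descending: 46, 42, 41, 38, 37, 37, 19, 17, 13, 10, 7, 6, 5, 5.
disk 1: place 46 GB, 18 GB left
disk 2: place 42 GB, 22 GB left
disk 3: place 41 GB, 23 GB left
disk 4: place 38 GB, 26 GB left
disk 5: place 37 GB, 27 GB left
disk 6: place 37 GB, 27 GB left
disk 2: place 19 GB, 3 GB left
disk 1: place 17 GB, 1 GB left
disk 3: place 13 GB, 10 GB left
disk 3: place 10 GB, 0 GB left
disk 4: place 7 GB, 19 GB left
disk 4: place 6 GB, 13 GB left
disk 4: place 5 GB, 8 GB left
disk 4: place 5 GB, 3 GB left

6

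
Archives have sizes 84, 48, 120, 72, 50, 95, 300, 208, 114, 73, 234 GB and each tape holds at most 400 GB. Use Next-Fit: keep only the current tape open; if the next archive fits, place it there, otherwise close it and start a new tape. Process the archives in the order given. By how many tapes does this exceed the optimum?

Next-Fit: [84,48,120,72,50] [95,300] [208,114,73] [234] → 4 tapes.
Total size 1398 GB; any packing needs at least ⌈1398/400⌉ = 4 tapes.
So 4 is already optimal.

0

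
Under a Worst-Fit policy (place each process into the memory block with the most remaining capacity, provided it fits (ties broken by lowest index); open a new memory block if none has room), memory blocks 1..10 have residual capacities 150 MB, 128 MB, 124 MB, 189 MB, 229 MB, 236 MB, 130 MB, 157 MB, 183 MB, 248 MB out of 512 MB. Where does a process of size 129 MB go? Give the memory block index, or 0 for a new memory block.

10

Memory blocks with room: memory block 1 (150 MB), memory block 4 (189 MB), memory block 5 (229 MB), memory block 6 (236 MB), memory block 7 (130 MB), memory block 8 (157 MB), memory block 9 (183 MB), memory block 10 (248 MB).
Most room is memory block 10 with 248 MB free.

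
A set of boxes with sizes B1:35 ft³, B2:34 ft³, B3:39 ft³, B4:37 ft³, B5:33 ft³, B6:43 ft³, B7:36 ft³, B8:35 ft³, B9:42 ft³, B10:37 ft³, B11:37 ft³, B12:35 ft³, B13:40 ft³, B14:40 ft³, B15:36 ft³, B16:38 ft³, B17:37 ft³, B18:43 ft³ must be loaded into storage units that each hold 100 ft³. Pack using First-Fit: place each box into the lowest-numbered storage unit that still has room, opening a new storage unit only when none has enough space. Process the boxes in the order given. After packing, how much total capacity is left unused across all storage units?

storage unit 1: place B1 (35 ft³), 65 ft³ left
storage unit 1: place B2 (34 ft³), 31 ft³ left
storage unit 2: place B3 (39 ft³), 61 ft³ left
storage unit 2: place B4 (37 ft³), 24 ft³ left
storage unit 3: place B5 (33 ft³), 67 ft³ left
storage unit 3: place B6 (43 ft³), 24 ft³ left
storage unit 4: place B7 (36 ft³), 64 ft³ left
storage unit 4: place B8 (35 ft³), 29 ft³ left
storage unit 5: place B9 (42 ft³), 58 ft³ left
storage unit 5: place B10 (37 ft³), 21 ft³ left
storage unit 6: place B11 (37 ft³), 63 ft³ left
storage unit 6: place B12 (35 ft³), 28 ft³ left
storage unit 7: place B13 (40 ft³), 60 ft³ left
storage unit 7: place B14 (40 ft³), 20 ft³ left
storage unit 8: place B15 (36 ft³), 64 ft³ left
storage unit 8: place B16 (38 ft³), 26 ft³ left
storage unit 9: place B17 (37 ft³), 63 ft³ left
storage unit 9: place B18 (43 ft³), 20 ft³ left
9 storage units × 100 ft³ = 900 ft³; used 677 ft³; unused 223 ft³.

223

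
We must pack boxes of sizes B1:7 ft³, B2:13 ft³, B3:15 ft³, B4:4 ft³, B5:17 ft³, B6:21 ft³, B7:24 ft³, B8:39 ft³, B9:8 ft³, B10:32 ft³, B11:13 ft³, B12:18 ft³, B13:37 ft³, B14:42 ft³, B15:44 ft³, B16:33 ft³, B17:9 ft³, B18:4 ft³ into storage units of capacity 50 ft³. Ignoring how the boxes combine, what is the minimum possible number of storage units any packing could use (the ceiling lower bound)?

8

Total size = 7 + 13 + 15 + 4 + 17 + 21 + 24 + 39 + 8 + 32 + 13 + 18 + 37 + 42 + 44 + 33 + 9 + 4 = 380 ft³.
⌈380 / 50⌉ = 8.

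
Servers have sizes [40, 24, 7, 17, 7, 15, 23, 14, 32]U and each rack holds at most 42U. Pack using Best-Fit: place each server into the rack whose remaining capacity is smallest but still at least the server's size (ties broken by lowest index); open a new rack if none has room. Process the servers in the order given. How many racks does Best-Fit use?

40U → rack 1 (remaining 2U)
24U → rack 2 (remaining 18U)
7U → rack 2 (remaining 11U)
17U → rack 3 (remaining 25U)
7U → rack 2 (remaining 4U)
15U → rack 3 (remaining 10U)
23U → rack 4 (remaining 19U)
14U → rack 4 (remaining 5U)
32U → rack 5 (remaining 10U)

5 racks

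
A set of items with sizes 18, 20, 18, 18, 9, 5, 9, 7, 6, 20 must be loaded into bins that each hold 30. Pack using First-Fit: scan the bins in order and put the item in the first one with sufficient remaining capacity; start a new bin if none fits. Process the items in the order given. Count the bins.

bin 1: place 18, 12 left
bin 2: place 20, 10 left
bin 3: place 18, 12 left
bin 4: place 18, 12 left
bin 1: place 9, 3 left
bin 2: place 5, 5 left
bin 3: place 9, 3 left
bin 4: place 7, 5 left
bin 5: place 6, 24 left
bin 5: place 20, 4 left
Final bins: [18,9] [20,5] [18,9] [18,7] [6,20].

5 bins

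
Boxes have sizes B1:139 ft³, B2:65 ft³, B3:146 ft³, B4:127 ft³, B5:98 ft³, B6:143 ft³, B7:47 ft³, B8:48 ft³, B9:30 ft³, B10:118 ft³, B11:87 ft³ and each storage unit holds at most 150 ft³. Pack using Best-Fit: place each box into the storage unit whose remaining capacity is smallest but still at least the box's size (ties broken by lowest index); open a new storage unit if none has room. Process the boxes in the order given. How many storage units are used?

Put B1 (139 ft³) in storage unit 1; 11 ft³ remain.
Put B2 (65 ft³) in storage unit 2; 85 ft³ remain.
Put B3 (146 ft³) in storage unit 3; 4 ft³ remain.
Put B4 (127 ft³) in storage unit 4; 23 ft³ remain.
Put B5 (98 ft³) in storage unit 5; 52 ft³ remain.
Put B6 (143 ft³) in storage unit 6; 7 ft³ remain.
Put B7 (47 ft³) in storage unit 5; 5 ft³ remain.
Put B8 (48 ft³) in storage unit 2; 37 ft³ remain.
Put B9 (30 ft³) in storage unit 2; 7 ft³ remain.
Put B10 (118 ft³) in storage unit 7; 32 ft³ remain.
Put B11 (87 ft³) in storage unit 8; 63 ft³ remain.

8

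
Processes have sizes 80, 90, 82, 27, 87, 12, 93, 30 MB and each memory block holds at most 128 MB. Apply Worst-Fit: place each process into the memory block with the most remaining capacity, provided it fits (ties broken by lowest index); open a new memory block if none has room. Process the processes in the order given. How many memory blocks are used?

memory block 1: place 80 MB, 48 MB left
memory block 2: place 90 MB, 38 MB left
memory block 3: place 82 MB, 46 MB left
memory block 1: place 27 MB, 21 MB left
memory block 4: place 87 MB, 41 MB left
memory block 3: place 12 MB, 34 MB left
memory block 5: place 93 MB, 35 MB left
memory block 4: place 30 MB, 11 MB left

5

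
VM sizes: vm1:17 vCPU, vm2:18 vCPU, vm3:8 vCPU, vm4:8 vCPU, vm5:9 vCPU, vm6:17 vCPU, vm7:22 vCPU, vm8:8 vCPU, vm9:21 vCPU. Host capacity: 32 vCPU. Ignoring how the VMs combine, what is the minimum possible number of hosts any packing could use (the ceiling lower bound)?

Total size = 17 + 18 + 8 + 8 + 9 + 17 + 22 + 8 + 21 = 128 vCPU.
⌈128 / 32⌉ = 4.

4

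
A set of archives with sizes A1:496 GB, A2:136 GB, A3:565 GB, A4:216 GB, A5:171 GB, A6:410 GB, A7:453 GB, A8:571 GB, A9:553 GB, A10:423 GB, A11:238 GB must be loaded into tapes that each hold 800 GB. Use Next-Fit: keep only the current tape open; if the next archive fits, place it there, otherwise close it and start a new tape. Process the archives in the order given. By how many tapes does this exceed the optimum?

Next-Fit: [496,136] [565,216] [171,410] [453] [571] [553] [423,238] → 7 tapes.
7 archives exceed 400 GB (half the capacity), and no two of those can share a tape, so at least 7 tapes are needed.
So 7 is already optimal.

0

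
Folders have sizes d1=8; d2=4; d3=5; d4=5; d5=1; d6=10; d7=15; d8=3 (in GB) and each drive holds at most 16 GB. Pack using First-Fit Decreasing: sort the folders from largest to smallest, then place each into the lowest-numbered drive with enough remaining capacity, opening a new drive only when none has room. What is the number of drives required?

Sorted descending: 15, 10, 8, 5, 5, 4, 3, 1.
Put 15 GB in drive 1; 1 GB remain.
Put 10 GB in drive 2; 6 GB remain.
Put 8 GB in drive 3; 8 GB remain.
Put 5 GB in drive 2; 1 GB remain.
Put 5 GB in drive 3; 3 GB remain.
Put 4 GB in drive 4; 12 GB remain.
Put 3 GB in drive 3; 0 GB remain.
Put 1 GB in drive 1; 0 GB remain.
Final drives: [15,1] [10,5] [8,5,3] [4].

4 drives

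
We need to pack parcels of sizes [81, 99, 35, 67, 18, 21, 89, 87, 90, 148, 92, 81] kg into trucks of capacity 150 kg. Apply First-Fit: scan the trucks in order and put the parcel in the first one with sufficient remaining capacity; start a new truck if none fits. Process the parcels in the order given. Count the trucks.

8 trucks

truck 1: place 81 kg, 69 kg left
truck 2: place 99 kg, 51 kg left
truck 1: place 35 kg, 34 kg left
truck 3: place 67 kg, 83 kg left
truck 1: place 18 kg, 16 kg left
truck 2: place 21 kg, 30 kg left
truck 4: place 89 kg, 61 kg left
truck 5: place 87 kg, 63 kg left
truck 6: place 90 kg, 60 kg left
truck 7: place 148 kg, 2 kg left
truck 8: place 92 kg, 58 kg left
truck 3: place 81 kg, 2 kg left
Final trucks: [81,35,18] [99,21] [67,81] [89] [87] [90] [148] [92].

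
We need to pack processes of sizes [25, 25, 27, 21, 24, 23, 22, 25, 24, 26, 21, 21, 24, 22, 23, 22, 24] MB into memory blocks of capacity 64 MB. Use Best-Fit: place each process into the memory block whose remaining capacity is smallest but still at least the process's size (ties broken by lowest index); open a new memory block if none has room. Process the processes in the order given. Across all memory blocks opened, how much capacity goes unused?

Put 25 MB in memory block 1; 39 MB remain.
Put 25 MB in memory block 1; 14 MB remain.
Put 27 MB in memory block 2; 37 MB remain.
Put 21 MB in memory block 2; 16 MB remain.
Put 24 MB in memory block 3; 40 MB remain.
Put 23 MB in memory block 3; 17 MB remain.
Put 22 MB in memory block 4; 42 MB remain.
Put 25 MB in memory block 4; 17 MB remain.
Put 24 MB in memory block 5; 40 MB remain.
Put 26 MB in memory block 5; 14 MB remain.
Put 21 MB in memory block 6; 43 MB remain.
Put 21 MB in memory block 6; 22 MB remain.
Put 24 MB in memory block 7; 40 MB remain.
Put 22 MB in memory block 6; 0 MB remain.
Put 23 MB in memory block 7; 17 MB remain.
Put 22 MB in memory block 8; 42 MB remain.
Put 24 MB in memory block 8; 18 MB remain.
8 memory blocks × 64 MB = 512 MB; used 399 MB; unused 113 MB.

113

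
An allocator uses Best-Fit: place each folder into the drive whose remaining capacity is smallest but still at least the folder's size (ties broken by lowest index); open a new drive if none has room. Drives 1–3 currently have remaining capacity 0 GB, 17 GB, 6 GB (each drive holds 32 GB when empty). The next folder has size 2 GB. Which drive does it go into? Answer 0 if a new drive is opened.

Drives with room: drive 2 (17 GB), drive 3 (6 GB).
Tightest fit is drive 3 with 6 GB free.

3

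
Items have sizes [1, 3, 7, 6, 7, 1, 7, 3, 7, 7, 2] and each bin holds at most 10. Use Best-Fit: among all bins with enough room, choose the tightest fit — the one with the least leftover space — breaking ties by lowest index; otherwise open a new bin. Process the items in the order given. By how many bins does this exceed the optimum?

Best-Fit: [1,3,6] [7,1,2] [7,3] [7] [7] [7] → 6 bins.
Total size 51; any packing needs at least ⌈51/10⌉ = 6 bins.
So 6 is already optimal.

0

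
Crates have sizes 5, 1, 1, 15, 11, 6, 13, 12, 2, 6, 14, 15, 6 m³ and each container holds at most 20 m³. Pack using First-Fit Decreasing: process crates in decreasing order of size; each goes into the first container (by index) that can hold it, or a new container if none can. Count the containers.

Sorted descending: 15, 15, 14, 13, 12, 11, 6, 6, 6, 5, 2, 1, 1.
15 m³ → container 1 (remaining 5 m³)
15 m³ → container 2 (remaining 5 m³)
14 m³ → container 3 (remaining 6 m³)
13 m³ → container 4 (remaining 7 m³)
12 m³ → container 5 (remaining 8 m³)
11 m³ → container 6 (remaining 9 m³)
6 m³ → container 3 (remaining 0 m³)
6 m³ → container 4 (remaining 1 m³)
6 m³ → container 5 (remaining 2 m³)
5 m³ → container 1 (remaining 0 m³)
2 m³ → container 2 (remaining 3 m³)
1 m³ → container 2 (remaining 2 m³)
1 m³ → container 2 (remaining 1 m³)

6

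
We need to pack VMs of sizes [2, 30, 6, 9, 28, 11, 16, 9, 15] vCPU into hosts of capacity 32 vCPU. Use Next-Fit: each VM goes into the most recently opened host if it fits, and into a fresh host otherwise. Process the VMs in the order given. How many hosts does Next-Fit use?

5 hosts

host 1: place 2 vCPU, 30 vCPU left
host 1: place 30 vCPU, 0 vCPU left
host 2: place 6 vCPU, 26 vCPU left
host 2: place 9 vCPU, 17 vCPU left
host 3: place 28 vCPU, 4 vCPU left
host 4: place 11 vCPU, 21 vCPU left
host 4: place 16 vCPU, 5 vCPU left
host 5: place 9 vCPU, 23 vCPU left
host 5: place 15 vCPU, 8 vCPU left
Final hosts: [2,30] [6,9] [28] [11,16] [9,15].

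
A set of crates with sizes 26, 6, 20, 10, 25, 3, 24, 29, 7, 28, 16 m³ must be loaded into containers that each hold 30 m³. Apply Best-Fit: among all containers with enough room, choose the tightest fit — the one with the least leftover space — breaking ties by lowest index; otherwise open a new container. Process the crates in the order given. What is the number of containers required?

8

container 1: place 26 m³, 4 m³ left
container 2: place 6 m³, 24 m³ left
container 2: place 20 m³, 4 m³ left
container 3: place 10 m³, 20 m³ left
container 4: place 25 m³, 5 m³ left
container 1: place 3 m³, 1 m³ left
container 5: place 24 m³, 6 m³ left
container 6: place 29 m³, 1 m³ left
container 3: place 7 m³, 13 m³ left
container 7: place 28 m³, 2 m³ left
container 8: place 16 m³, 14 m³ left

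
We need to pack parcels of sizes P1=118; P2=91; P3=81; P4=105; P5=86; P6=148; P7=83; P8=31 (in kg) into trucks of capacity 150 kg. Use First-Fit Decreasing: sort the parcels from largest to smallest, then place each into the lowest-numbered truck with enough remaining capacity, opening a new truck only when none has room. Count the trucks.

Sorted descending: 148, 118, 105, 91, 86, 83, 81, 31.
148 kg → truck 1 (remaining 2 kg)
118 kg → truck 2 (remaining 32 kg)
105 kg → truck 3 (remaining 45 kg)
91 kg → truck 4 (remaining 59 kg)
86 kg → truck 5 (remaining 64 kg)
83 kg → truck 6 (remaining 67 kg)
81 kg → truck 7 (remaining 69 kg)
31 kg → truck 2 (remaining 1 kg)

7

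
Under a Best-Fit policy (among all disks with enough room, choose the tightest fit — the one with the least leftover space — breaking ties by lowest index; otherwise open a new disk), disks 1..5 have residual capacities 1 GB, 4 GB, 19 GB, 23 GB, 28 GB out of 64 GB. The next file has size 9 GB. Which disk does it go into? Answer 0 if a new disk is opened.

Disks with room: disk 3 (19 GB), disk 4 (23 GB), disk 5 (28 GB).
Tightest fit is disk 3 with 19 GB free.

3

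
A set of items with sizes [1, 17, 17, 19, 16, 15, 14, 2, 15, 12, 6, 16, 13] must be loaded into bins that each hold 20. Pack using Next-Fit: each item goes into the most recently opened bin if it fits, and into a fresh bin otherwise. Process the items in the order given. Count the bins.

1 → bin 1 (remaining 19)
17 → bin 1 (remaining 2)
17 → bin 2 (remaining 3)
19 → bin 3 (remaining 1)
16 → bin 4 (remaining 4)
15 → bin 5 (remaining 5)
14 → bin 6 (remaining 6)
2 → bin 6 (remaining 4)
15 → bin 7 (remaining 5)
12 → bin 8 (remaining 8)
6 → bin 8 (remaining 2)
16 → bin 9 (remaining 4)
13 → bin 10 (remaining 7)
Final bins: [1,17] [17] [19] [16] [15] [14,2] [15] [12,6] [16] [13].

10 bins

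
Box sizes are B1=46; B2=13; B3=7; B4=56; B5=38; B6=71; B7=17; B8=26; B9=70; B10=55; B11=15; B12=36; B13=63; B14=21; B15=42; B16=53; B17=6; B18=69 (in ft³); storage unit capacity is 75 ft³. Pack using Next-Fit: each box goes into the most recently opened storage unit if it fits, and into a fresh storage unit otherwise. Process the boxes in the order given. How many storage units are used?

B1 (46 ft³) → storage unit 1 (remaining 29 ft³)
B2 (13 ft³) → storage unit 1 (remaining 16 ft³)
B3 (7 ft³) → storage unit 1 (remaining 9 ft³)
B4 (56 ft³) → storage unit 2 (remaining 19 ft³)
B5 (38 ft³) → storage unit 3 (remaining 37 ft³)
B6 (71 ft³) → storage unit 4 (remaining 4 ft³)
B7 (17 ft³) → storage unit 5 (remaining 58 ft³)
B8 (26 ft³) → storage unit 5 (remaining 32 ft³)
B9 (70 ft³) → storage unit 6 (remaining 5 ft³)
B10 (55 ft³) → storage unit 7 (remaining 20 ft³)
B11 (15 ft³) → storage unit 7 (remaining 5 ft³)
B12 (36 ft³) → storage unit 8 (remaining 39 ft³)
B13 (63 ft³) → storage unit 9 (remaining 12 ft³)
B14 (21 ft³) → storage unit 10 (remaining 54 ft³)
B15 (42 ft³) → storage unit 10 (remaining 12 ft³)
B16 (53 ft³) → storage unit 11 (remaining 22 ft³)
B17 (6 ft³) → storage unit 11 (remaining 16 ft³)
B18 (69 ft³) → storage unit 12 (remaining 6 ft³)

12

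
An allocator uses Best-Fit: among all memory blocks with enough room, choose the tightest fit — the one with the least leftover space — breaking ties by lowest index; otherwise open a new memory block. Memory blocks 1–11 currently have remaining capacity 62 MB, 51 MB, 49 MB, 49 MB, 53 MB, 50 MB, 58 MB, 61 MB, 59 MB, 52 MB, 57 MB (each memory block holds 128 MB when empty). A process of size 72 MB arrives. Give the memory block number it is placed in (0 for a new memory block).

No memory block has ≥ 72 MB free, so a new memory block is opened.

0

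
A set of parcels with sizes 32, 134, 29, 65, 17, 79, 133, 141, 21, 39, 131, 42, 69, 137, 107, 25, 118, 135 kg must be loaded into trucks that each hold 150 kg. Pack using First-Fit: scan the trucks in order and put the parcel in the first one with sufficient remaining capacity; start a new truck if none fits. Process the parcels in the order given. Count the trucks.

11

32 kg → truck 1 (remaining 118 kg)
134 kg → truck 2 (remaining 16 kg)
29 kg → truck 1 (remaining 89 kg)
65 kg → truck 1 (remaining 24 kg)
17 kg → truck 1 (remaining 7 kg)
79 kg → truck 3 (remaining 71 kg)
133 kg → truck 4 (remaining 17 kg)
141 kg → truck 5 (remaining 9 kg)
21 kg → truck 3 (remaining 50 kg)
39 kg → truck 3 (remaining 11 kg)
131 kg → truck 6 (remaining 19 kg)
42 kg → truck 7 (remaining 108 kg)
69 kg → truck 7 (remaining 39 kg)
137 kg → truck 8 (remaining 13 kg)
107 kg → truck 9 (remaining 43 kg)
25 kg → truck 7 (remaining 14 kg)
118 kg → truck 10 (remaining 32 kg)
135 kg → truck 11 (remaining 15 kg)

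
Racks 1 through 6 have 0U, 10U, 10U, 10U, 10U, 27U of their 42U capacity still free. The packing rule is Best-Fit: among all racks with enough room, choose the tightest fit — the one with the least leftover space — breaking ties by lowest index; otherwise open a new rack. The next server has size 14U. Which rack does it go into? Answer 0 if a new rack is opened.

6

Racks with room: rack 6 (27U).
Tightest fit is rack 6 with 27U free.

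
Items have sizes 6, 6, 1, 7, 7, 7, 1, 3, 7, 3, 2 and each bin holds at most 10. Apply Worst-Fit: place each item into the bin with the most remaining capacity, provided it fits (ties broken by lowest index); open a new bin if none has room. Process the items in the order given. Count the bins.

bin 1: place 6, 4 left
bin 2: place 6, 4 left
bin 1: place 1, 3 left
bin 3: place 7, 3 left
bin 4: place 7, 3 left
bin 5: place 7, 3 left
bin 2: place 1, 3 left
bin 1: place 3, 0 left
bin 6: place 7, 3 left
bin 2: place 3, 0 left
bin 3: place 2, 1 left
Final bins: [6,1,3] [6,1,3] [7,2] [7] [7] [7].

6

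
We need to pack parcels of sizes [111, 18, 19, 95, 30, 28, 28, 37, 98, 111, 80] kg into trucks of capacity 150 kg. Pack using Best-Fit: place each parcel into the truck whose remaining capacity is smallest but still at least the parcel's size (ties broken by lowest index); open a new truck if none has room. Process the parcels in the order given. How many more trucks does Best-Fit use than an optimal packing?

1

Best-Fit: [111,18,19] [95,30] [28,28,37] [98] [111] [80] → 6 trucks.
Total size 655 kg; any packing needs at least ⌈655/150⌉ = 5 trucks.
An optimal packing achieves that bound: [111,37] [111,30] [98,28,19] [95,28,18] [80] → 5 trucks.
Excess: 6 − 5 = 1.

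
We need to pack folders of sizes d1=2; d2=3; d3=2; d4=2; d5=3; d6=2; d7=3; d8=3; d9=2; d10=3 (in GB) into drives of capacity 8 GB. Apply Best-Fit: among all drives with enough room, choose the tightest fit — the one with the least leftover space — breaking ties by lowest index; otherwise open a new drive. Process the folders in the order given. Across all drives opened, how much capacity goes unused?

7

drive 1: place d1 (2 GB), 6 GB left
drive 1: place d2 (3 GB), 3 GB left
drive 1: place d3 (2 GB), 1 GB left
drive 2: place d4 (2 GB), 6 GB left
drive 2: place d5 (3 GB), 3 GB left
drive 2: place d6 (2 GB), 1 GB left
drive 3: place d7 (3 GB), 5 GB left
drive 3: place d8 (3 GB), 2 GB left
drive 3: place d9 (2 GB), 0 GB left
drive 4: place d10 (3 GB), 5 GB left
4 drives × 8 GB = 32 GB; used 25 GB; unused 7 GB.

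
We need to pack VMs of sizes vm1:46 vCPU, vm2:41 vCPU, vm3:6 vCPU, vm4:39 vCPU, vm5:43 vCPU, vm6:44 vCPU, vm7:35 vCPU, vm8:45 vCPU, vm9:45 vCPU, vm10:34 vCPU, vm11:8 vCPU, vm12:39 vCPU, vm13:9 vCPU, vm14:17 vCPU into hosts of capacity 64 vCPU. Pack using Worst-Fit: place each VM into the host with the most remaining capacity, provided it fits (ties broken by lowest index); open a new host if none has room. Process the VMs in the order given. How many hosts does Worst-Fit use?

Put vm1 (46 vCPU) in host 1; 18 vCPU remain.
Put vm2 (41 vCPU) in host 2; 23 vCPU remain.
Put vm3 (6 vCPU) in host 2; 17 vCPU remain.
Put vm4 (39 vCPU) in host 3; 25 vCPU remain.
Put vm5 (43 vCPU) in host 4; 21 vCPU remain.
Put vm6 (44 vCPU) in host 5; 20 vCPU remain.
Put vm7 (35 vCPU) in host 6; 29 vCPU remain.
Put vm8 (45 vCPU) in host 7; 19 vCPU remain.
Put vm9 (45 vCPU) in host 8; 19 vCPU remain.
Put vm10 (34 vCPU) in host 9; 30 vCPU remain.
Put vm11 (8 vCPU) in host 9; 22 vCPU remain.
Put vm12 (39 vCPU) in host 10; 25 vCPU remain.
Put vm13 (9 vCPU) in host 6; 20 vCPU remain.
Put vm14 (17 vCPU) in host 3; 8 vCPU remain.

10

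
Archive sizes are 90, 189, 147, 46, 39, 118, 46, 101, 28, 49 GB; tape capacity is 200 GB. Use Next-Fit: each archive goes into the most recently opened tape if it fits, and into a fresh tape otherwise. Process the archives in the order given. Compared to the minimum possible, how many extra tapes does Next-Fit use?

1

Next-Fit: [90] [189] [147,46] [39,118] [46,101,28] [49] → 6 tapes.
Total size 853 GB; any packing needs at least ⌈853/200⌉ = 5 tapes.
An optimal packing achieves that bound: [189] [147,49] [118,46,28] [101,90] [46,39] → 5 tapes.
Excess: 6 − 5 = 1.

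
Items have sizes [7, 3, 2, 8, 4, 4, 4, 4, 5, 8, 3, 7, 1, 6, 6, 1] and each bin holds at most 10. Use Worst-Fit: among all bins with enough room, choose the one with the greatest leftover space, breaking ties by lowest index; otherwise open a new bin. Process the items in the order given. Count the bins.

7 → bin 1 (remaining 3)
3 → bin 1 (remaining 0)
2 → bin 2 (remaining 8)
8 → bin 2 (remaining 0)
4 → bin 3 (remaining 6)
4 → bin 3 (remaining 2)
4 → bin 4 (remaining 6)
4 → bin 4 (remaining 2)
5 → bin 5 (remaining 5)
8 → bin 6 (remaining 2)
3 → bin 5 (remaining 2)
7 → bin 7 (remaining 3)
1 → bin 7 (remaining 2)
6 → bin 8 (remaining 4)
6 → bin 9 (remaining 4)
1 → bin 8 (remaining 3)
Final bins: [7,3] [2,8] [4,4] [4,4] [5,3] [8] [7,1] [6,1] [6].

9 bins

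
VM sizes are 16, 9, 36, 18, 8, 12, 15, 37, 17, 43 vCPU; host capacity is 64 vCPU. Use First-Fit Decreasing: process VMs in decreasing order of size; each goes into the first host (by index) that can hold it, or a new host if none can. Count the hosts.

Sorted descending: 43, 37, 36, 18, 17, 16, 15, 12, 9, 8.
Put 43 vCPU in host 1; 21 vCPU remain.
Put 37 vCPU in host 2; 27 vCPU remain.
Put 36 vCPU in host 3; 28 vCPU remain.
Put 18 vCPU in host 1; 3 vCPU remain.
Put 17 vCPU in host 2; 10 vCPU remain.
Put 16 vCPU in host 3; 12 vCPU remain.
Put 15 vCPU in host 4; 49 vCPU remain.
Put 12 vCPU in host 3; 0 vCPU remain.
Put 9 vCPU in host 2; 1 vCPU remain.
Put 8 vCPU in host 4; 41 vCPU remain.
Final hosts: [43,18] [37,17,9] [36,16,12] [15,8].

4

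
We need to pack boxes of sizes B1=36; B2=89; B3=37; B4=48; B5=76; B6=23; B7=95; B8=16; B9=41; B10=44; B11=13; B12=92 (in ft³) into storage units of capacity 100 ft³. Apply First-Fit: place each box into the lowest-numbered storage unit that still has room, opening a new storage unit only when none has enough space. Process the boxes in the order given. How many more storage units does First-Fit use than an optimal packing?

First-Fit: [36,37,23] [89] [48,16,13] [76] [95] [41,44] [92] → 7 storage units.
Total size 610 ft³; any packing needs at least ⌈610/100⌉ = 7 storage units.
So 7 is already optimal.

0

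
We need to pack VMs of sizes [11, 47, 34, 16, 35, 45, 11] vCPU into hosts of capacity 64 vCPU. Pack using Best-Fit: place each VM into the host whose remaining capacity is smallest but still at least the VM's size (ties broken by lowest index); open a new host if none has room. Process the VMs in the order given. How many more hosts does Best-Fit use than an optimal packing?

Best-Fit: [11,47] [34,16,11] [35] [45] → 4 hosts.
Total size 199 vCPU; any packing needs at least ⌈199/64⌉ = 4 hosts.
So 4 is already optimal.

0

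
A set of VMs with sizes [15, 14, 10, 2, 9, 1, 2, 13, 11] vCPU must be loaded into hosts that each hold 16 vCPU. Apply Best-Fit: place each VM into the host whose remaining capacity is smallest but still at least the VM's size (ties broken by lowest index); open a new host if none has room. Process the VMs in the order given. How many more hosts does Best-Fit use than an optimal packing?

Best-Fit: [15,1] [14,2] [10,2] [9] [13] [11] → 6 hosts.
6 VMs exceed 8 vCPU (half the capacity), and no two of those can share a host, so at least 6 hosts are needed.
So 6 is already optimal.

0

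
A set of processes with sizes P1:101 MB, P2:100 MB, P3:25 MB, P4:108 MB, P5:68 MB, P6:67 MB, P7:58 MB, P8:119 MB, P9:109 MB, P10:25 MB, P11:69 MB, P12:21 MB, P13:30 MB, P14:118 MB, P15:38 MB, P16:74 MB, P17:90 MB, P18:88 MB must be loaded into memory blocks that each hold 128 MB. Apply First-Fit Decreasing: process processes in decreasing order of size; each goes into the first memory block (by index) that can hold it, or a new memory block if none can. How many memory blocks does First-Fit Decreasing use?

Sorted descending: 119, 118, 109, 108, 101, 100, 90, 88, 74, 69, 68, 67, 58, 38, 30, 25, 25, 21.
119 MB → memory block 1 (remaining 9 MB)
118 MB → memory block 2 (remaining 10 MB)
109 MB → memory block 3 (remaining 19 MB)
108 MB → memory block 4 (remaining 20 MB)
101 MB → memory block 5 (remaining 27 MB)
100 MB → memory block 6 (remaining 28 MB)
90 MB → memory block 7 (remaining 38 MB)
88 MB → memory block 8 (remaining 40 MB)
74 MB → memory block 9 (remaining 54 MB)
69 MB → memory block 10 (remaining 59 MB)
68 MB → memory block 11 (remaining 60 MB)
67 MB → memory block 12 (remaining 61 MB)
58 MB → memory block 10 (remaining 1 MB)
38 MB → memory block 7 (remaining 0 MB)
30 MB → memory block 8 (remaining 10 MB)
25 MB → memory block 5 (remaining 2 MB)
25 MB → memory block 6 (remaining 3 MB)
21 MB → memory block 9 (remaining 33 MB)

12 memory blocks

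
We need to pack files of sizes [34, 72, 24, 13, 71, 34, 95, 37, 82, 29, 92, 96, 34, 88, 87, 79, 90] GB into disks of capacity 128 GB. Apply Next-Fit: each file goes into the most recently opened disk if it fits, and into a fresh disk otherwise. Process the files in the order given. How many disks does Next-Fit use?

11

disk 1: place 34 GB, 94 GB left
disk 1: place 72 GB, 22 GB left
disk 2: place 24 GB, 104 GB left
disk 2: place 13 GB, 91 GB left
disk 2: place 71 GB, 20 GB left
disk 3: place 34 GB, 94 GB left
disk 4: place 95 GB, 33 GB left
disk 5: place 37 GB, 91 GB left
disk 5: place 82 GB, 9 GB left
disk 6: place 29 GB, 99 GB left
disk 6: place 92 GB, 7 GB left
disk 7: place 96 GB, 32 GB left
disk 8: place 34 GB, 94 GB left
disk 8: place 88 GB, 6 GB left
disk 9: place 87 GB, 41 GB left
disk 10: place 79 GB, 49 GB left
disk 11: place 90 GB, 38 GB left
Final disks: [34,72] [24,13,71] [34] [95] [37,82] [29,92] [96] [34,88] [87] [79] [90].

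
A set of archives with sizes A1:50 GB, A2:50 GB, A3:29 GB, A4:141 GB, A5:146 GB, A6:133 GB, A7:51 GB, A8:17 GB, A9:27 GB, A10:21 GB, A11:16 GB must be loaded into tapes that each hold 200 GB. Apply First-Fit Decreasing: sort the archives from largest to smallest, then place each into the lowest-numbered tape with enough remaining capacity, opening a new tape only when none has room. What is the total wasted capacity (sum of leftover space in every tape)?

119

Sorted descending: 146, 141, 133, 51, 50, 50, 29, 27, 21, 17, 16.
146 GB → tape 1 (remaining 54 GB)
141 GB → tape 2 (remaining 59 GB)
133 GB → tape 3 (remaining 67 GB)
51 GB → tape 1 (remaining 3 GB)
50 GB → tape 2 (remaining 9 GB)
50 GB → tape 3 (remaining 17 GB)
29 GB → tape 4 (remaining 171 GB)
27 GB → tape 4 (remaining 144 GB)
21 GB → tape 4 (remaining 123 GB)
17 GB → tape 3 (remaining 0 GB)
16 GB → tape 4 (remaining 107 GB)
4 tapes × 200 GB = 800 GB; used 681 GB; unused 119 GB.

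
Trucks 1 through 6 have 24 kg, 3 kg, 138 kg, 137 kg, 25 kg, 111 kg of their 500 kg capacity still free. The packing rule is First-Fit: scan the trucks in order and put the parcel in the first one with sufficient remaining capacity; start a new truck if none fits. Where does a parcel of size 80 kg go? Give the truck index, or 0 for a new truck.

Trucks with room: truck 3 (138 kg), truck 4 (137 kg), truck 6 (111 kg).
The first with room is truck 3.

3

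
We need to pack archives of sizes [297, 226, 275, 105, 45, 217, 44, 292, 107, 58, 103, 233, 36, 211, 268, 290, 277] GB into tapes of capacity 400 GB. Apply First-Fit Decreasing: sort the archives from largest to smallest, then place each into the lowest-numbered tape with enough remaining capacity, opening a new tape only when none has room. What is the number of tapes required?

Sorted descending: 297, 292, 290, 277, 275, 268, 233, 226, 217, 211, 107, 105, 103, 58, 45, 44, 36.
297 GB → tape 1 (remaining 103 GB)
292 GB → tape 2 (remaining 108 GB)
290 GB → tape 3 (remaining 110 GB)
277 GB → tape 4 (remaining 123 GB)
275 GB → tape 5 (remaining 125 GB)
268 GB → tape 6 (remaining 132 GB)
233 GB → tape 7 (remaining 167 GB)
226 GB → tape 8 (remaining 174 GB)
217 GB → tape 9 (remaining 183 GB)
211 GB → tape 10 (remaining 189 GB)
107 GB → tape 2 (remaining 1 GB)
105 GB → tape 3 (remaining 5 GB)
103 GB → tape 1 (remaining 0 GB)
58 GB → tape 4 (remaining 65 GB)
45 GB → tape 4 (remaining 20 GB)
44 GB → tape 5 (remaining 81 GB)
36 GB → tape 5 (remaining 45 GB)

10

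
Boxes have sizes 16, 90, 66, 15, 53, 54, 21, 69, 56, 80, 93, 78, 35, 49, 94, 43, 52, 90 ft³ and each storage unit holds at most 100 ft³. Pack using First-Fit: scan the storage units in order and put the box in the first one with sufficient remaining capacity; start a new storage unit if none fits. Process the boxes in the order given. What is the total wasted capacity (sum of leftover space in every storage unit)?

246

Put 16 ft³ in storage unit 1; 84 ft³ remain.
Put 90 ft³ in storage unit 2; 10 ft³ remain.
Put 66 ft³ in storage unit 1; 18 ft³ remain.
Put 15 ft³ in storage unit 1; 3 ft³ remain.
Put 53 ft³ in storage unit 3; 47 ft³ remain.
Put 54 ft³ in storage unit 4; 46 ft³ remain.
Put 21 ft³ in storage unit 3; 26 ft³ remain.
Put 69 ft³ in storage unit 5; 31 ft³ remain.
Put 56 ft³ in storage unit 6; 44 ft³ remain.
Put 80 ft³ in storage unit 7; 20 ft³ remain.
Put 93 ft³ in storage unit 8; 7 ft³ remain.
Put 78 ft³ in storage unit 9; 22 ft³ remain.
Put 35 ft³ in storage unit 4; 11 ft³ remain.
Put 49 ft³ in storage unit 10; 51 ft³ remain.
Put 94 ft³ in storage unit 11; 6 ft³ remain.
Put 43 ft³ in storage unit 6; 1 ft³ remain.
Put 52 ft³ in storage unit 12; 48 ft³ remain.
Put 90 ft³ in storage unit 13; 10 ft³ remain.
13 storage units × 100 ft³ = 1300 ft³; used 1054 ft³; unused 246 ft³.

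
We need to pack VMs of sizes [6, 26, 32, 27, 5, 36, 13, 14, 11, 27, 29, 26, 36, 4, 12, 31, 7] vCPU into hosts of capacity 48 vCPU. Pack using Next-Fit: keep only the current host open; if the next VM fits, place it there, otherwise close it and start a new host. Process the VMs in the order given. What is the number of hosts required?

11

host 1: place 6 vCPU, 42 vCPU left
host 1: place 26 vCPU, 16 vCPU left
host 2: place 32 vCPU, 16 vCPU left
host 3: place 27 vCPU, 21 vCPU left
host 3: place 5 vCPU, 16 vCPU left
host 4: place 36 vCPU, 12 vCPU left
host 5: place 13 vCPU, 35 vCPU left
host 5: place 14 vCPU, 21 vCPU left
host 5: place 11 vCPU, 10 vCPU left
host 6: place 27 vCPU, 21 vCPU left
host 7: place 29 vCPU, 19 vCPU left
host 8: place 26 vCPU, 22 vCPU left
host 9: place 36 vCPU, 12 vCPU left
host 9: place 4 vCPU, 8 vCPU left
host 10: place 12 vCPU, 36 vCPU left
host 10: place 31 vCPU, 5 vCPU left
host 11: place 7 vCPU, 41 vCPU left
Final hosts: [6,26] [32] [27,5] [36] [13,14,11] [27] [29] [26] [36,4] [12,31] [7].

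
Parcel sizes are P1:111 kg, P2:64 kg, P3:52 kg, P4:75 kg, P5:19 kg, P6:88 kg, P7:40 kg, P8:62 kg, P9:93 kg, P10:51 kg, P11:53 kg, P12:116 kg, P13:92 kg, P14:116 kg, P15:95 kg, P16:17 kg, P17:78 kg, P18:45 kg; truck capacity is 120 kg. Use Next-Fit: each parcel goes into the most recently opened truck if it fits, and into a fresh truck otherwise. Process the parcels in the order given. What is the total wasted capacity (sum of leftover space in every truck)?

P1 (111 kg) → truck 1 (remaining 9 kg)
P2 (64 kg) → truck 2 (remaining 56 kg)
P3 (52 kg) → truck 2 (remaining 4 kg)
P4 (75 kg) → truck 3 (remaining 45 kg)
P5 (19 kg) → truck 3 (remaining 26 kg)
P6 (88 kg) → truck 4 (remaining 32 kg)
P7 (40 kg) → truck 5 (remaining 80 kg)
P8 (62 kg) → truck 5 (remaining 18 kg)
P9 (93 kg) → truck 6 (remaining 27 kg)
P10 (51 kg) → truck 7 (remaining 69 kg)
P11 (53 kg) → truck 7 (remaining 16 kg)
P12 (116 kg) → truck 8 (remaining 4 kg)
P13 (92 kg) → truck 9 (remaining 28 kg)
P14 (116 kg) → truck 10 (remaining 4 kg)
P15 (95 kg) → truck 11 (remaining 25 kg)
P16 (17 kg) → truck 11 (remaining 8 kg)
P17 (78 kg) → truck 12 (remaining 42 kg)
P18 (45 kg) → truck 13 (remaining 75 kg)
13 trucks × 120 kg = 1560 kg; used 1267 kg; unused 293 kg.

293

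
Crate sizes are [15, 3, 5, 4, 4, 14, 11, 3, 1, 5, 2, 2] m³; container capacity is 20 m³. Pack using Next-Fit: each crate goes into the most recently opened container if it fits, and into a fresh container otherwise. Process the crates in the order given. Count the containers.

5 containers

15 m³ → container 1 (remaining 5 m³)
3 m³ → container 1 (remaining 2 m³)
5 m³ → container 2 (remaining 15 m³)
4 m³ → container 2 (remaining 11 m³)
4 m³ → container 2 (remaining 7 m³)
14 m³ → container 3 (remaining 6 m³)
11 m³ → container 4 (remaining 9 m³)
3 m³ → container 4 (remaining 6 m³)
1 m³ → container 4 (remaining 5 m³)
5 m³ → container 4 (remaining 0 m³)
2 m³ → container 5 (remaining 18 m³)
2 m³ → container 5 (remaining 16 m³)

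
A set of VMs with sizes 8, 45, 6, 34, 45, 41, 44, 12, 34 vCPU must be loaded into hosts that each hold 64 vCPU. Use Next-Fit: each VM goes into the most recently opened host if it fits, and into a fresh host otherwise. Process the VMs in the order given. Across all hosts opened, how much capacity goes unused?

115

8 vCPU → host 1 (remaining 56 vCPU)
45 vCPU → host 1 (remaining 11 vCPU)
6 vCPU → host 1 (remaining 5 vCPU)
34 vCPU → host 2 (remaining 30 vCPU)
45 vCPU → host 3 (remaining 19 vCPU)
41 vCPU → host 4 (remaining 23 vCPU)
44 vCPU → host 5 (remaining 20 vCPU)
12 vCPU → host 5 (remaining 8 vCPU)
34 vCPU → host 6 (remaining 30 vCPU)
6 hosts × 64 vCPU = 384 vCPU; used 269 vCPU; unused 115 vCPU.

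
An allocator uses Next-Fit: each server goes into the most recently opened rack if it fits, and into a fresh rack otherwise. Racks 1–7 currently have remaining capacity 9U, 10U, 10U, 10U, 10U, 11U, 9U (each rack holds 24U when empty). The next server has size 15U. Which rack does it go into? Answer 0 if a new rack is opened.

Next-Fit only looks at rack 7, which has 9U free.
15U does not fit, so a new rack is opened.

0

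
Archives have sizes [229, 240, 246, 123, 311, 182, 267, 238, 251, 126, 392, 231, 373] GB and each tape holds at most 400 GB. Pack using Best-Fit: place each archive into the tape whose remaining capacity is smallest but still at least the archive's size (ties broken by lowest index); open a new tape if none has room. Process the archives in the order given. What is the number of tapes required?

11 tapes

tape 1: place 229 GB, 171 GB left
tape 2: place 240 GB, 160 GB left
tape 3: place 246 GB, 154 GB left
tape 3: place 123 GB, 31 GB left
tape 4: place 311 GB, 89 GB left
tape 5: place 182 GB, 218 GB left
tape 6: place 267 GB, 133 GB left
tape 7: place 238 GB, 162 GB left
tape 8: place 251 GB, 149 GB left
tape 6: place 126 GB, 7 GB left
tape 9: place 392 GB, 8 GB left
tape 10: place 231 GB, 169 GB left
tape 11: place 373 GB, 27 GB left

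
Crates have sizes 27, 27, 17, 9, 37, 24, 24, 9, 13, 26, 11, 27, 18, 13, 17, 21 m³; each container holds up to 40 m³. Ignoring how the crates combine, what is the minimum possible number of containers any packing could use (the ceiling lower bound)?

Total size = 27 + 27 + 17 + 9 + 37 + 24 + 24 + 9 + 13 + 26 + 11 + 27 + 18 + 13 + 17 + 21 = 320 m³.
⌈320 / 40⌉ = 8.

8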